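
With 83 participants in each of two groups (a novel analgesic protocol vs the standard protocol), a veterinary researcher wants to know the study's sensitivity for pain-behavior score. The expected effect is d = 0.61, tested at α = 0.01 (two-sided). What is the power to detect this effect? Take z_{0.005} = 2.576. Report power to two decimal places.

power ≈ 0.91

For two equal groups, power = Φ(d·√(n/2) − z_{α/2}).
d·√(n/2) = 0.61 × √(83/2) = 0.61 × 6.442 = 3.930.
z_β = 3.930 − 2.576 = 1.354.
Power = Φ(1.354) = 0.912.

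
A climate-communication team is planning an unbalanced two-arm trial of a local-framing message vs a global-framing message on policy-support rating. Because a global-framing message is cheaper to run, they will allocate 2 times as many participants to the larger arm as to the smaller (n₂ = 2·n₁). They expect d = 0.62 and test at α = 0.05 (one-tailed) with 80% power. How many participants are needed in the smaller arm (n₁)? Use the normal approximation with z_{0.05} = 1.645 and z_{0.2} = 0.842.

n₁ = 25

With allocation ratio k = n₂/n₁ = 2, Var(x̄₁−x̄₂) = σ²(1/n₁ + 1/(k·n₁)) = σ²·(k+1)/(k·n₁).
So n₁ = (1 + 1/k)·((z_{α} + z_β)/d)² = 1.500 × (2.487/0.62)².
n₁ = 1.500 × 16.09 = 24.1.
Round up: n₁ = 25, giving n₂ = 2 × 25 = 50.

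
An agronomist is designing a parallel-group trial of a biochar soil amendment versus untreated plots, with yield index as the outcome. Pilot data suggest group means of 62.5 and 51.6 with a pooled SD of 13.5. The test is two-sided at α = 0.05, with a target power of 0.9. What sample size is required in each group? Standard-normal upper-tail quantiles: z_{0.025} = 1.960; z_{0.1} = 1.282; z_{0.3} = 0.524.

Cohen's d = |M₁ − M₂| / SD_pooled = |62.5 − 51.6| / 13.5 = 10.9 / 13.5 = 0.807.
For two independent groups with equal n: n = 2·((z_{α/2} + z_β) / d)².
z_{α/2} + z_β = 1.960 + 1.282 = 3.242.
n = 2 × (3.242 / 0.807)² = 2 × 4.017² = 2 × 16.14 = 32.3.
Round up to the next whole participant.

n = 33 per group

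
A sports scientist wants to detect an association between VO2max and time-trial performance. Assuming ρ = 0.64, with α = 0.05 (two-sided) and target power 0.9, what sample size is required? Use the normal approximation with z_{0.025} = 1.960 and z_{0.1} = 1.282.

Fisher's z: C = ½·ln((1+r)/(1−r)) = ½·ln(4.5556) = 0.7582.
n = ((z_{α/2} + z_β)/C)² + 3.
(1.960 + 1.282) / 0.7582 = 3.242 / 0.7582 = 4.276.
n = 4.276² + 3 = 18.28 + 3 = 21.3.
Round up.

n = 22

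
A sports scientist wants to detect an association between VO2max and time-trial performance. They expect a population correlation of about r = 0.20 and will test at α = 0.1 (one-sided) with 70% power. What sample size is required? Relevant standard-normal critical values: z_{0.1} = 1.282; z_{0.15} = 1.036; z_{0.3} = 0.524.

n = 83

Fisher's z: C = ½·ln((1+r)/(1−r)) = ½·ln(1.5000) = 0.2027.
n = ((z_{α} + z_β)/C)² + 3.
(1.282 + 0.524) / 0.2027 = 1.806 / 0.2027 = 8.910.
n = 8.910² + 3 = 79.38 + 3 = 82.4.
Round up.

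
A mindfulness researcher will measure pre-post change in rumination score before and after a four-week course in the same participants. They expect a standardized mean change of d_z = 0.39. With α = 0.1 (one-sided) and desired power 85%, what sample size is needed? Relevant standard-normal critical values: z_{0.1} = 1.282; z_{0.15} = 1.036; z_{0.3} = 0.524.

For a paired (one-sample on differences) test: n = ((z_{α} + z_β) / d)².
z_{α} + z_β = 1.282 + 1.036 = 2.318.
n = (2.318 / 0.39)² = 5.944² = 35.33.
Round up.

n = 36 pairs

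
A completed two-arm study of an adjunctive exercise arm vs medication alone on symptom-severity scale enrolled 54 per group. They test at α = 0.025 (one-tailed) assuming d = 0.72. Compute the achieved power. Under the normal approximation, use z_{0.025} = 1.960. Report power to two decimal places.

power ≈ 0.96

For two equal groups, power = Φ(d·√(n/2) − z_{α}).
d·√(n/2) = 0.72 × √(54/2) = 0.72 × 5.196 = 3.741.
z_β = 3.741 − 1.960 = 1.781.
Power = Φ(1.781) = 0.963.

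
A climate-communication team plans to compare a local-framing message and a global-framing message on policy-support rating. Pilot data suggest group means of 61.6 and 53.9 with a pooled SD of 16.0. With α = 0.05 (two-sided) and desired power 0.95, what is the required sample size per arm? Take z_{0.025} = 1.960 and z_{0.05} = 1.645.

n = 113 per group

Cohen's d = |M₁ − M₂| / SD_pooled = |61.6 − 53.9| / 16.0 = 7.7 / 16.0 = 0.481.
For two independent groups with equal n: n = 2·((z_{α/2} + z_β) / d)².
z_{α/2} + z_β = 1.960 + 1.645 = 3.605.
n = 2 × (3.605 / 0.481)² = 2 × 7.495² = 2 × 56.17 = 112.3.
Round up to the next whole participant.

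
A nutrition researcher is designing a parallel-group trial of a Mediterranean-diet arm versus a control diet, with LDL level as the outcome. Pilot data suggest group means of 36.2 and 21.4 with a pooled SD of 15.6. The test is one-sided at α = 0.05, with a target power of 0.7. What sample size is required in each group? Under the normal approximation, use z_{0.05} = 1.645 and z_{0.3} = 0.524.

Cohen's d = |M₁ − M₂| / SD_pooled = |36.2 − 21.4| / 15.6 = 14.8 / 15.6 = 0.949.
For two independent groups with equal n: n = 2·((z_{α} + z_β) / d)².
z_{α} + z_β = 1.645 + 0.524 = 2.169.
n = 2 × (2.169 / 0.949)² = 2 × 2.286² = 2 × 5.22 = 10.4.
Round up to the next whole participant.

n = 11 per group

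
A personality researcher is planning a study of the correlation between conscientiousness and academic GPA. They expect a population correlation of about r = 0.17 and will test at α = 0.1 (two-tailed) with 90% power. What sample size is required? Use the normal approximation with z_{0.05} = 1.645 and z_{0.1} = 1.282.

Fisher's z: C = ½·ln((1+r)/(1−r)) = ½·ln(1.4096) = 0.1717.
n = ((z_{α/2} + z_β)/C)² + 3.
(1.645 + 1.282) / 0.1717 = 2.927 / 0.1717 = 17.047.
n = 17.047² + 3 = 290.61 + 3 = 293.6.
Round up.

n = 294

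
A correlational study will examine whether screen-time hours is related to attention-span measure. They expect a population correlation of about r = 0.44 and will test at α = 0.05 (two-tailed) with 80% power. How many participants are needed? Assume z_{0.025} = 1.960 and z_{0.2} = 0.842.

Fisher's z: C = ½·ln((1+r)/(1−r)) = ½·ln(2.5714) = 0.4722.
n = ((z_{α/2} + z_β)/C)² + 3.
(1.960 + 0.842) / 0.4722 = 2.802 / 0.4722 = 5.934.
n = 5.934² + 3 = 35.21 + 3 = 38.2.
Round up.

n = 39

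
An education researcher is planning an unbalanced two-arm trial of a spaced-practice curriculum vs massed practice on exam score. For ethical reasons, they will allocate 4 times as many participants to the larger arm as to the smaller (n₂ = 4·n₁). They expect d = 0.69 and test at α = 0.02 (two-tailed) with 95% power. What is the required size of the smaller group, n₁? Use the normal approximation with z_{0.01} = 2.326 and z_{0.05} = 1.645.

n₁ = 42

With allocation ratio k = n₂/n₁ = 4, Var(x̄₁−x̄₂) = σ²(1/n₁ + 1/(k·n₁)) = σ²·(k+1)/(k·n₁).
So n₁ = (1 + 1/k)·((z_{α/2} + z_β)/d)² = 1.250 × (3.971/0.69)².
n₁ = 1.250 × 33.12 = 41.4.
Round up: n₁ = 42, giving n₂ = 4 × 42 = 168.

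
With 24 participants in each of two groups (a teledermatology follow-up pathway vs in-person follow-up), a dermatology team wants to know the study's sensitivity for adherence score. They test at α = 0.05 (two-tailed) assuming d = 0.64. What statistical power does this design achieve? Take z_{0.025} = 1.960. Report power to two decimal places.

power ≈ 0.60

For two equal groups, power = Φ(d·√(n/2) − z_{α/2}).
d·√(n/2) = 0.64 × √(24/2) = 0.64 × 3.464 = 2.217.
z_β = 2.217 − 1.960 = 0.257.
Power = Φ(0.257) = 0.601.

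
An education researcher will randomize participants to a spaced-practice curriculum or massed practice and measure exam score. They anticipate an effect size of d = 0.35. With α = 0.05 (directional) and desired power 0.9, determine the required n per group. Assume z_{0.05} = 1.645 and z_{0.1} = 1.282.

n = 140 per group

For two independent groups with equal n: n = 2·((z_{α} + z_β) / d)².
z_{α} + z_β = 1.645 + 1.282 = 2.927.
n = 2 × (2.927 / 0.35)² = 2 × 8.363² = 2 × 69.94 = 139.9.
Round up to the next whole participant.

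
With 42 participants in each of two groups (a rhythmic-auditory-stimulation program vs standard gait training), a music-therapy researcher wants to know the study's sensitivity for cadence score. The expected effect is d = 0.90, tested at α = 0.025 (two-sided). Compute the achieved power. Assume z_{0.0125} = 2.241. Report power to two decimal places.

power ≈ 0.97

For two equal groups, power = Φ(d·√(n/2) − z_{α/2}).
d·√(n/2) = 0.90 × √(42/2) = 0.90 × 4.583 = 4.124.
z_β = 4.124 − 2.241 = 1.883.
Power = Φ(1.883) = 0.970.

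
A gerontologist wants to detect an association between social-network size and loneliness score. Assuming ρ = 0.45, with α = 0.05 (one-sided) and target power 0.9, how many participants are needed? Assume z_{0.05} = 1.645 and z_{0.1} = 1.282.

n = 40

Fisher's z: C = ½·ln((1+r)/(1−r)) = ½·ln(2.6364) = 0.4847.
n = ((z_{α} + z_β)/C)² + 3.
(1.645 + 1.282) / 0.4847 = 2.927 / 0.4847 = 6.039.
n = 6.039² + 3 = 36.47 + 3 = 39.5.
Round up.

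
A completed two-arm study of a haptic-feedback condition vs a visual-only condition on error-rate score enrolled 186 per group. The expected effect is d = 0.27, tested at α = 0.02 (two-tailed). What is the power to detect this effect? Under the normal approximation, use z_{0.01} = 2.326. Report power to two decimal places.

For two equal groups, power = Φ(d·√(n/2) − z_{α/2}).
d·√(n/2) = 0.27 × √(186/2) = 0.27 × 9.644 = 2.604.
z_β = 2.604 − 2.326 = 0.278.
Power = Φ(0.278) = 0.609.

power ≈ 0.61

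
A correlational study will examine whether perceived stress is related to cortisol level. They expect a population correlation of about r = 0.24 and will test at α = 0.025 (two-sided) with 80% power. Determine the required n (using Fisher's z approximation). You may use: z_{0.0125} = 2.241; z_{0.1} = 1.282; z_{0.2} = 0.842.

Fisher's z: C = ½·ln((1+r)/(1−r)) = ½·ln(1.6316) = 0.2448.
n = ((z_{α/2} + z_β)/C)² + 3.
(2.241 + 0.842) / 0.2448 = 3.083 / 0.2448 = 12.594.
n = 12.594² + 3 = 158.61 + 3 = 161.6.
Round up.

n = 162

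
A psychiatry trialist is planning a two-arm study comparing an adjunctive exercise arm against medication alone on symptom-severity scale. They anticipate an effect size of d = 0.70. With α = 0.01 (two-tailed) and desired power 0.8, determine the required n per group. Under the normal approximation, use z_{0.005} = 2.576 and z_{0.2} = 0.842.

For two independent groups with equal n: n = 2·((z_{α/2} + z_β) / d)².
z_{α/2} + z_β = 2.576 + 0.842 = 3.418.
n = 2 × (3.418 / 0.70)² = 2 × 4.883² = 2 × 23.84 = 47.7.
Round up to the next whole participant.

n = 48 per group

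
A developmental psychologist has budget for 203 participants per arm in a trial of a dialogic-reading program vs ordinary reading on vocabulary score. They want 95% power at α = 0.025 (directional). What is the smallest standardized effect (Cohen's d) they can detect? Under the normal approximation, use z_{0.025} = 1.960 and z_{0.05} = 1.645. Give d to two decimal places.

For two independent groups of n = 203 each: d_min = (z_{α} + z_β)·√(2/n).
z-sum = 1.960 + 1.645 = 3.605.
d_min = 3.605 × √(2/203) = 3.605 × 0.0993 = 0.358.

d_min ≈ 0.36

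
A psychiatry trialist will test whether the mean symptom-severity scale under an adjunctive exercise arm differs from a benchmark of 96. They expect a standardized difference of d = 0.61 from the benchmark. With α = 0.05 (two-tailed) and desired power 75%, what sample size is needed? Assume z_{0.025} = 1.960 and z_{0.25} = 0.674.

n = 19

For a one-sample test: n = ((z_{α/2} + z_β) / d)².
z_{α/2} + z_β = 1.960 + 0.674 = 2.634.
n = (2.634 / 0.61)² = 4.318² = 18.65.
Round up.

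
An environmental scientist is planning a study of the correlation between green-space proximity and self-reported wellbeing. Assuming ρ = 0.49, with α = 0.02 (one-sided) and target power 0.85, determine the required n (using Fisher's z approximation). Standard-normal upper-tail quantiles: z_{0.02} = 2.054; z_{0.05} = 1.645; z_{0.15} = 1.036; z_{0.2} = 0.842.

Fisher's z: C = ½·ln((1+r)/(1−r)) = ½·ln(2.9216) = 0.5361.
n = ((z_{α} + z_β)/C)² + 3.
(2.054 + 1.036) / 0.5361 = 3.090 / 0.5361 = 5.764.
n = 5.764² + 3 = 33.22 + 3 = 36.2.
Round up.

n = 37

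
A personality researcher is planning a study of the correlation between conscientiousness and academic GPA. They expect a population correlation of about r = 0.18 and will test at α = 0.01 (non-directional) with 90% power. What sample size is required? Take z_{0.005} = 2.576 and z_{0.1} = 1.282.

n = 453

Fisher's z: C = ½·ln((1+r)/(1−r)) = ½·ln(1.4390) = 0.1820.
n = ((z_{α/2} + z_β)/C)² + 3.
(2.576 + 1.282) / 0.1820 = 3.858 / 0.1820 = 21.198.
n = 21.198² + 3 = 449.35 + 3 = 452.3.
Round up.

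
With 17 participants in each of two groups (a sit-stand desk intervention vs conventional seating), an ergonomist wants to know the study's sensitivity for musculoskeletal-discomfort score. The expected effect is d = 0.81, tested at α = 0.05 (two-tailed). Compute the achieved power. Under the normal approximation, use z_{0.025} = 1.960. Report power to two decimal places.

For two equal groups, power = Φ(d·√(n/2) − z_{α/2}).
d·√(n/2) = 0.81 × √(17/2) = 0.81 × 2.915 = 2.362.
z_β = 2.362 − 1.960 = 0.402.
Power = Φ(0.402) = 0.656.

power ≈ 0.66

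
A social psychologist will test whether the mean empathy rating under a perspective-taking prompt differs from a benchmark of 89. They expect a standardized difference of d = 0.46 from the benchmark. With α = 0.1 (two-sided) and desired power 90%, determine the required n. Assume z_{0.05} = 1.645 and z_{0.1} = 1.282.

n = 41

For a one-sample test: n = ((z_{α/2} + z_β) / d)².
z_{α/2} + z_β = 1.645 + 1.282 = 2.927.
n = (2.927 / 0.46)² = 6.363² = 40.49.
Round up.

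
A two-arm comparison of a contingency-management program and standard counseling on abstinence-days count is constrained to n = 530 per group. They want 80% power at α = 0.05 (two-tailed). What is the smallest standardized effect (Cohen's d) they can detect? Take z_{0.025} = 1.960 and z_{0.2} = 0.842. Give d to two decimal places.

d_min ≈ 0.17

For two independent groups of n = 530 each: d_min = (z_{α/2} + z_β)·√(2/n).
z-sum = 1.960 + 0.842 = 2.802.
d_min = 2.802 × √(2/530) = 2.802 × 0.0614 = 0.172.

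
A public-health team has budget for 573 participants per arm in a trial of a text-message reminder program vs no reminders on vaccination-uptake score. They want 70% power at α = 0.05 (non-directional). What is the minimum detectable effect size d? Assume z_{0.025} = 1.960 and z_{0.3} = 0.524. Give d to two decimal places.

d_min ≈ 0.15

For two independent groups of n = 573 each: d_min = (z_{α/2} + z_β)·√(2/n).
z-sum = 1.960 + 0.524 = 2.484.
d_min = 2.484 × √(2/573) = 2.484 × 0.0591 = 0.147.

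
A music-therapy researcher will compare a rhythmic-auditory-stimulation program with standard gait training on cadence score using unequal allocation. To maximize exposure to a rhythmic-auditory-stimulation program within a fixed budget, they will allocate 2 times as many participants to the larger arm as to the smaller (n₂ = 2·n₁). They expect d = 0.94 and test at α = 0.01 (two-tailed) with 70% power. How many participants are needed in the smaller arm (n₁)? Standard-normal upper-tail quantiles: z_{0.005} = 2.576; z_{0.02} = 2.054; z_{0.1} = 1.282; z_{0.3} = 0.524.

n₁ = 17

With allocation ratio k = n₂/n₁ = 2, Var(x̄₁−x̄₂) = σ²(1/n₁ + 1/(k·n₁)) = σ²·(k+1)/(k·n₁).
So n₁ = (1 + 1/k)·((z_{α/2} + z_β)/d)² = 1.500 × (3.100/0.94)².
n₁ = 1.500 × 10.88 = 16.3.
Round up: n₁ = 17, giving n₂ = 2 × 17 = 34.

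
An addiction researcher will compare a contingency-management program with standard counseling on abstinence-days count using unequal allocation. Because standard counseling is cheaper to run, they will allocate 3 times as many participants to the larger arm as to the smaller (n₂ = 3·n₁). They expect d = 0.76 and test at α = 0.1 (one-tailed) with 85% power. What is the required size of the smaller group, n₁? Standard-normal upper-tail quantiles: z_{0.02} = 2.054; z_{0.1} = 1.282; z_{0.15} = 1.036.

With allocation ratio k = n₂/n₁ = 3, Var(x̄₁−x̄₂) = σ²(1/n₁ + 1/(k·n₁)) = σ²·(k+1)/(k·n₁).
So n₁ = (1 + 1/k)·((z_{α} + z_β)/d)² = 1.333 × (2.318/0.76)².
n₁ = 1.333 × 9.30 = 12.4.
Round up: n₁ = 13, giving n₂ = 3 × 13 = 39.

n₁ = 13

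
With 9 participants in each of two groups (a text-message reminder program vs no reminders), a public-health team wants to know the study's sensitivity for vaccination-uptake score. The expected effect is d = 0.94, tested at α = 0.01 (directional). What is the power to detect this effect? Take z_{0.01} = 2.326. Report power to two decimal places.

power ≈ 0.37

For two equal groups, power = Φ(d·√(n/2) − z_{α}).
d·√(n/2) = 0.94 × √(9/2) = 0.94 × 2.121 = 1.994.
z_β = 1.994 − 2.326 = -0.332.
Power = Φ(-0.332) = 0.370.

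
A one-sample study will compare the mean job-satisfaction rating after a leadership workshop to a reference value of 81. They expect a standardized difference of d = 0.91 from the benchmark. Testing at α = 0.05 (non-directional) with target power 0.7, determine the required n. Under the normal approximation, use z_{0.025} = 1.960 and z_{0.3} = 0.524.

n = 8

For a one-sample test: n = ((z_{α/2} + z_β) / d)².
z_{α/2} + z_β = 1.960 + 0.524 = 2.484.
n = (2.484 / 0.91)² = 2.730² = 7.45.
Round up.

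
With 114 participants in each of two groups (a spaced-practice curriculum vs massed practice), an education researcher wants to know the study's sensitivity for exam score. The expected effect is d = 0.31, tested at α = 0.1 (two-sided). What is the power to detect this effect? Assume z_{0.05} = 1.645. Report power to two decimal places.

power ≈ 0.76

For two equal groups, power = Φ(d·√(n/2) − z_{α/2}).
d·√(n/2) = 0.31 × √(114/2) = 0.31 × 7.550 = 2.340.
z_β = 2.340 − 1.645 = 0.695.
Power = Φ(0.695) = 0.757.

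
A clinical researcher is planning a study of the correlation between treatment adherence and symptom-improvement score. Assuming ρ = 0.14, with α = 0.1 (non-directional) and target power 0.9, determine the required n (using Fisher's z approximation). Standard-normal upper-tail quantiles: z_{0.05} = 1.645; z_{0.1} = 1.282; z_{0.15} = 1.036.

Fisher's z: C = ½·ln((1+r)/(1−r)) = ½·ln(1.3256) = 0.1409.
n = ((z_{α/2} + z_β)/C)² + 3.
(1.645 + 1.282) / 0.1409 = 2.927 / 0.1409 = 20.774.
n = 20.774² + 3 = 431.54 + 3 = 434.5.
Round up.

n = 435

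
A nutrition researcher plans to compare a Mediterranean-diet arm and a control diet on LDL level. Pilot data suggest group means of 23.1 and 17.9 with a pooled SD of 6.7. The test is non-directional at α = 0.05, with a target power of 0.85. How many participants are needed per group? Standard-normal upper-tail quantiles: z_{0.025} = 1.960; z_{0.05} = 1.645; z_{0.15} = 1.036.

Cohen's d = |M₁ − M₂| / SD_pooled = |23.1 − 17.9| / 6.7 = 5.2 / 6.7 = 0.776.
For two independent groups with equal n: n = 2·((z_{α/2} + z_β) / d)².
z_{α/2} + z_β = 1.960 + 1.036 = 2.996.
n = 2 × (2.996 / 0.776)² = 2 × 3.861² = 2 × 14.91 = 29.8.
Round up to the next whole participant.

n = 30 per group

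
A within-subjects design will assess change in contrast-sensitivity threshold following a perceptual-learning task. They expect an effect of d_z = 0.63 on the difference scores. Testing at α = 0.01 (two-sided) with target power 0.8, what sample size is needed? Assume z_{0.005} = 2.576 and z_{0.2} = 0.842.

For a paired (one-sample on differences) test: n = ((z_{α/2} + z_β) / d)².
z_{α/2} + z_β = 2.576 + 0.842 = 3.418.
n = (3.418 / 0.63)² = 5.425² = 29.43.
Round up.

n = 30 pairs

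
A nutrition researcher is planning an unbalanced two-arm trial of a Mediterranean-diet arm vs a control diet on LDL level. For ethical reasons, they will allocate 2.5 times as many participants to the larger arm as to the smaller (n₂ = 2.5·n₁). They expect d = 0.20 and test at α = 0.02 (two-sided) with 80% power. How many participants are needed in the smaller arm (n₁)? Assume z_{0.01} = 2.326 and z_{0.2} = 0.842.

With allocation ratio k = n₂/n₁ = 2.5, Var(x̄₁−x̄₂) = σ²(1/n₁ + 1/(k·n₁)) = σ²·(k+1)/(k·n₁).
So n₁ = (1 + 1/k)·((z_{α/2} + z_β)/d)² = 1.400 × (3.168/0.20)².
n₁ = 1.400 × 250.91 = 351.3.
Round up: n₁ = 352, giving n₂ = 2.5 × 352 = 880.

n₁ = 352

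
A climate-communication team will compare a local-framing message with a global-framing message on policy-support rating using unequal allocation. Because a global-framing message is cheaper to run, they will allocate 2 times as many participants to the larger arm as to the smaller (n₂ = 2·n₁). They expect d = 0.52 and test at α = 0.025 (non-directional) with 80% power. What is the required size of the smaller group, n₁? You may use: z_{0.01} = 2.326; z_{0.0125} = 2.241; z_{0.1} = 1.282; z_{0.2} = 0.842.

n₁ = 53

With allocation ratio k = n₂/n₁ = 2, Var(x̄₁−x̄₂) = σ²(1/n₁ + 1/(k·n₁)) = σ²·(k+1)/(k·n₁).
So n₁ = (1 + 1/k)·((z_{α/2} + z_β)/d)² = 1.500 × (3.083/0.52)².
n₁ = 1.500 × 35.15 = 52.7.
Round up: n₁ = 53, giving n₂ = 2 × 53 = 106.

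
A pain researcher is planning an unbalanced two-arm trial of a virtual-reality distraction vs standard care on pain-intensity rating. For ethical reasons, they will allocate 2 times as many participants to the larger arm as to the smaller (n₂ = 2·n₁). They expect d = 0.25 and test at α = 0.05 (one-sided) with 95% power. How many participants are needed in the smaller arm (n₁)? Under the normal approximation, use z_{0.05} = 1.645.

n₁ = 260

With allocation ratio k = n₂/n₁ = 2, Var(x̄₁−x̄₂) = σ²(1/n₁ + 1/(k·n₁)) = σ²·(k+1)/(k·n₁).
So n₁ = (1 + 1/k)·((z_{α} + z_β)/d)² = 1.500 × (3.290/0.25)².
n₁ = 1.500 × 173.19 = 259.8.
Round up: n₁ = 260, giving n₂ = 2 × 260 = 520.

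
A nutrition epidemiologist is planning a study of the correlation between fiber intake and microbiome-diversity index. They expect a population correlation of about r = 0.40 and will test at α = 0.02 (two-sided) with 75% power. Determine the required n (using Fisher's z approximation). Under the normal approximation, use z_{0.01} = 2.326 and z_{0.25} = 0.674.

n = 54

Fisher's z: C = ½·ln((1+r)/(1−r)) = ½·ln(2.3333) = 0.4236.
n = ((z_{α/2} + z_β)/C)² + 3.
(2.326 + 0.674) / 0.4236 = 3.000 / 0.4236 = 7.082.
n = 7.082² + 3 = 50.16 + 3 = 53.2.
Round up.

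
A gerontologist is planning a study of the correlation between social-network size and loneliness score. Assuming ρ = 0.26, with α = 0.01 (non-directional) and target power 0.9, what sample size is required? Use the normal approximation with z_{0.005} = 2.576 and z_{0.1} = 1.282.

n = 214

Fisher's z: C = ½·ln((1+r)/(1−r)) = ½·ln(1.7027) = 0.2661.
n = ((z_{α/2} + z_β)/C)² + 3.
(2.576 + 1.282) / 0.2661 = 3.858 / 0.2661 = 14.498.
n = 14.498² + 3 = 210.20 + 3 = 213.2.
Round up.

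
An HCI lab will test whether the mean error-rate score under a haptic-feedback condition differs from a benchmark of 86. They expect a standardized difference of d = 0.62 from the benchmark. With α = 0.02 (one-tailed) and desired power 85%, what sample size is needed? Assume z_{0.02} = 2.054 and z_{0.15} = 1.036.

n = 25

For a one-sample test: n = ((z_{α} + z_β) / d)².
z_{α} + z_β = 2.054 + 1.036 = 3.090.
n = (3.090 / 0.62)² = 4.984² = 24.84.
Round up.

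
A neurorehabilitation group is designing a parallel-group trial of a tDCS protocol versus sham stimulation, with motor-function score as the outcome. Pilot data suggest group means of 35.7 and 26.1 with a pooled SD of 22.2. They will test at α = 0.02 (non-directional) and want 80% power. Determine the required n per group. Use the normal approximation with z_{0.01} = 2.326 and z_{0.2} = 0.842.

n = 108 per group

Cohen's d = |M₁ − M₂| / SD_pooled = |35.7 − 26.1| / 22.2 = 9.6 / 22.2 = 0.432.
For two independent groups with equal n: n = 2·((z_{α/2} + z_β) / d)².
z_{α/2} + z_β = 2.326 + 0.842 = 3.168.
n = 2 × (3.168 / 0.432)² = 2 × 7.333² = 2 × 53.78 = 107.6.
Round up to the next whole participant.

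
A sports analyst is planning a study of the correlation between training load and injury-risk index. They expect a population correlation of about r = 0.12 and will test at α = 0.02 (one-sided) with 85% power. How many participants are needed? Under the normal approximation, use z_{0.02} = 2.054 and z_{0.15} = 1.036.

n = 660

Fisher's z: C = ½·ln((1+r)/(1−r)) = ½·ln(1.2727) = 0.1206.
n = ((z_{α} + z_β)/C)² + 3.
(2.054 + 1.036) / 0.1206 = 3.090 / 0.1206 = 25.622.
n = 25.622² + 3 = 656.48 + 3 = 659.5.
Round up.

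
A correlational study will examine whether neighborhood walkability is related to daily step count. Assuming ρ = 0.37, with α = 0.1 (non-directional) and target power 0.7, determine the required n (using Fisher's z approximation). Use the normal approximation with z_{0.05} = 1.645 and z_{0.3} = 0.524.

Fisher's z: C = ½·ln((1+r)/(1−r)) = ½·ln(2.1746) = 0.3884.
n = ((z_{α/2} + z_β)/C)² + 3.
(1.645 + 0.524) / 0.3884 = 2.169 / 0.3884 = 5.584.
n = 5.584² + 3 = 31.19 + 3 = 34.2.
Round up.

n = 35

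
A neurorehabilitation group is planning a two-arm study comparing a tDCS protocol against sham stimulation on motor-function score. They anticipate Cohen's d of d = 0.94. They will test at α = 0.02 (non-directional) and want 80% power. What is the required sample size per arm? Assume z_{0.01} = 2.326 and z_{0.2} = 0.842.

For two independent groups with equal n: n = 2·((z_{α/2} + z_β) / d)².
z_{α/2} + z_β = 2.326 + 0.842 = 3.168.
n = 2 × (3.168 / 0.94)² = 2 × 3.370² = 2 × 11.36 = 22.7.
Round up to the next whole participant.

n = 23 per group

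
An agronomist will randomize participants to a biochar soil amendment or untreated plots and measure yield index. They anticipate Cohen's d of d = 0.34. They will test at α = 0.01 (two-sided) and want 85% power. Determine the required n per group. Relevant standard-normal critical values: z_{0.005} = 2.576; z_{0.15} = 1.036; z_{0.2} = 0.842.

n = 226 per group

For two independent groups with equal n: n = 2·((z_{α/2} + z_β) / d)².
z_{α/2} + z_β = 2.576 + 1.036 = 3.612.
n = 2 × (3.612 / 0.34)² = 2 × 10.624² = 2 × 112.86 = 225.7.
Round up to the next whole participant.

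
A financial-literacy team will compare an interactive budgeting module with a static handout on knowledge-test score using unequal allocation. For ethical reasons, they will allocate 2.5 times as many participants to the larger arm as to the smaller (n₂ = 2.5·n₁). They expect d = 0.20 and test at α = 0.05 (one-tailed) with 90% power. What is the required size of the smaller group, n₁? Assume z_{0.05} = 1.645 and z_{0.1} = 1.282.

n₁ = 300

With allocation ratio k = n₂/n₁ = 2.5, Var(x̄₁−x̄₂) = σ²(1/n₁ + 1/(k·n₁)) = σ²·(k+1)/(k·n₁).
So n₁ = (1 + 1/k)·((z_{α} + z_β)/d)² = 1.400 × (2.927/0.20)².
n₁ = 1.400 × 214.18 = 299.9.
Round up: n₁ = 300, giving n₂ = 2.5 × 300 = 750.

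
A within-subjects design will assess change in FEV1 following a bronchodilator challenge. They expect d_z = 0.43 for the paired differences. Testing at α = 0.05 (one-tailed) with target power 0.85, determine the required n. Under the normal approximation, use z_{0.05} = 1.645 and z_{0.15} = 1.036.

For a paired (one-sample on differences) test: n = ((z_{α} + z_β) / d)².
z_{α} + z_β = 1.645 + 1.036 = 2.681.
n = (2.681 / 0.43)² = 6.235² = 38.87.
Round up.

n = 39 pairs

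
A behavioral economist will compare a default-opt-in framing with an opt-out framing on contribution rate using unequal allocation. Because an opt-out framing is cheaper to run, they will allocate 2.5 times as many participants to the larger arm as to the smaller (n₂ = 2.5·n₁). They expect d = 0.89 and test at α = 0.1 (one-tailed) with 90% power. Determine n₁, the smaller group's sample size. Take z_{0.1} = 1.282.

n₁ = 12

With allocation ratio k = n₂/n₁ = 2.5, Var(x̄₁−x̄₂) = σ²(1/n₁ + 1/(k·n₁)) = σ²·(k+1)/(k·n₁).
So n₁ = (1 + 1/k)·((z_{α} + z_β)/d)² = 1.400 × (2.564/0.89)².
n₁ = 1.400 × 8.30 = 11.6.
Round up: n₁ = 12, giving n₂ = 2.5 × 12 = 30.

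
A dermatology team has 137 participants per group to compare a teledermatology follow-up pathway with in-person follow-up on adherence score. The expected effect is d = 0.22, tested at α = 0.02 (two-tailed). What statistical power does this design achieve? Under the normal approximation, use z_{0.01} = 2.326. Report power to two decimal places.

power ≈ 0.31

For two equal groups, power = Φ(d·√(n/2) − z_{α/2}).
d·√(n/2) = 0.22 × √(137/2) = 0.22 × 8.276 = 1.821.
z_β = 1.821 − 2.326 = -0.505.
Power = Φ(-0.505) = 0.307.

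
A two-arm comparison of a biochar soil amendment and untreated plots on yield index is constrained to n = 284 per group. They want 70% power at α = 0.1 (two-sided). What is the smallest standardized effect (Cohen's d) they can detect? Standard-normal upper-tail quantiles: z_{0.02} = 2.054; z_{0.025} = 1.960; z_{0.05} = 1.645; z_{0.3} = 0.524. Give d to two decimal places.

d_min ≈ 0.18

For two independent groups of n = 284 each: d_min = (z_{α/2} + z_β)·√(2/n).
z-sum = 1.645 + 0.524 = 2.169.
d_min = 2.169 × √(2/284) = 2.169 × 0.0839 = 0.182.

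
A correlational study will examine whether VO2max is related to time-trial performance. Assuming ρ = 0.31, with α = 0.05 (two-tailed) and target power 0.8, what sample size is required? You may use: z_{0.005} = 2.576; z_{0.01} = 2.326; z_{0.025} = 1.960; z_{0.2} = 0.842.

n = 80

Fisher's z: C = ½·ln((1+r)/(1−r)) = ½·ln(1.8986) = 0.3205.
n = ((z_{α/2} + z_β)/C)² + 3.
(1.960 + 0.842) / 0.3205 = 2.802 / 0.3205 = 8.743.
n = 8.743² + 3 = 76.43 + 3 = 79.4.
Round up.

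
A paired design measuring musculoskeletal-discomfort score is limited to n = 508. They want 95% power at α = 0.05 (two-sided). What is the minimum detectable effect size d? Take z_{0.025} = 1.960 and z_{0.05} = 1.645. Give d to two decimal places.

d_min ≈ 0.16

For a single sample (or paired design) of n = 508: d_min = (z_{α/2} + z_β)/√n.
z-sum = 1.960 + 1.645 = 3.605.
d_min = 3.605 / √508 = 3.605 / 22.539 = 0.160.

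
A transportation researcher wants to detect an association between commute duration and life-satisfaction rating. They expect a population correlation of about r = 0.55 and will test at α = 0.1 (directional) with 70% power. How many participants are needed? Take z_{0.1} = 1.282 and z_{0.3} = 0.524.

Fisher's z: C = ½·ln((1+r)/(1−r)) = ½·ln(3.4444) = 0.6184.
n = ((z_{α} + z_β)/C)² + 3.
(1.282 + 0.524) / 0.6184 = 1.806 / 0.6184 = 2.920.
n = 2.920² + 3 = 8.53 + 3 = 11.5.
Round up.

n = 12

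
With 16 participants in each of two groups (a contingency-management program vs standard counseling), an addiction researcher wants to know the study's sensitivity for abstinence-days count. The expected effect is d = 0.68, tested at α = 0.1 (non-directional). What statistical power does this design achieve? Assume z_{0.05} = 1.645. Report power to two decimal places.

power ≈ 0.61

For two equal groups, power = Φ(d·√(n/2) − z_{α/2}).
d·√(n/2) = 0.68 × √(16/2) = 0.68 × 2.828 = 1.923.
z_β = 1.923 − 1.645 = 0.278.
Power = Φ(0.278) = 0.610.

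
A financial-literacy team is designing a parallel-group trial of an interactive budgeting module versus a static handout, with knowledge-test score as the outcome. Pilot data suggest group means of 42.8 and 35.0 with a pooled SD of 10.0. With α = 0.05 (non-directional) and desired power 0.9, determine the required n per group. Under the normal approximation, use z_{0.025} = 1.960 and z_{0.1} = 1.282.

n = 35 per group

Cohen's d = |M₁ − M₂| / SD_pooled = |42.8 − 35.0| / 10.0 = 7.8 / 10.0 = 0.780.
For two independent groups with equal n: n = 2·((z_{α/2} + z_β) / d)².
z_{α/2} + z_β = 1.960 + 1.282 = 3.242.
n = 2 × (3.242 / 0.780)² = 2 × 4.156² = 2 × 17.28 = 34.6.
Round up to the next whole participant.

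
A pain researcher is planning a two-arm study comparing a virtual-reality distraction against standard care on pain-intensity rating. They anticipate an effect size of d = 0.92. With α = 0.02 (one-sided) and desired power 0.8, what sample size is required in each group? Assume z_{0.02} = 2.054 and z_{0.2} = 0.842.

n = 20 per group

For two independent groups with equal n: n = 2·((z_{α} + z_β) / d)².
z_{α} + z_β = 2.054 + 0.842 = 2.896.
n = 2 × (2.896 / 0.92)² = 2 × 3.148² = 2 × 9.91 = 19.8.
Round up to the next whole participant.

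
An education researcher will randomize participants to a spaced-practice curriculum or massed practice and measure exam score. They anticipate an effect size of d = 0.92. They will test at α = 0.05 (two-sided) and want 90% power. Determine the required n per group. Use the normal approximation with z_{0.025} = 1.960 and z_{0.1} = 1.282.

For two independent groups with equal n: n = 2·((z_{α/2} + z_β) / d)².
z_{α/2} + z_β = 1.960 + 1.282 = 3.242.
n = 2 × (3.242 / 0.92)² = 2 × 3.524² = 2 × 12.42 = 24.8.
Round up to the next whole participant.

n = 25 per group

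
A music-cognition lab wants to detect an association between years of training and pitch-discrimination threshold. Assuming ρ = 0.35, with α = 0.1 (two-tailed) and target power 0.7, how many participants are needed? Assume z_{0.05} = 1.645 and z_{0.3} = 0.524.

Fisher's z: C = ½·ln((1+r)/(1−r)) = ½·ln(2.0769) = 0.3654.
n = ((z_{α/2} + z_β)/C)² + 3.
(1.645 + 0.524) / 0.3654 = 2.169 / 0.3654 = 5.936.
n = 5.936² + 3 = 35.24 + 3 = 38.2.
Round up.

n = 39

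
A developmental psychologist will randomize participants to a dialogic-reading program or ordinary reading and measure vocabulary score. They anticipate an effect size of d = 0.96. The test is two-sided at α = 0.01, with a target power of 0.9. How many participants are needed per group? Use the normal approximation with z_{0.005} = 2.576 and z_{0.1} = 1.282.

For two independent groups with equal n: n = 2·((z_{α/2} + z_β) / d)².
z_{α/2} + z_β = 2.576 + 1.282 = 3.858.
n = 2 × (3.858 / 0.96)² = 2 × 4.019² = 2 × 16.15 = 32.3.
Round up to the next whole participant.

n = 33 per group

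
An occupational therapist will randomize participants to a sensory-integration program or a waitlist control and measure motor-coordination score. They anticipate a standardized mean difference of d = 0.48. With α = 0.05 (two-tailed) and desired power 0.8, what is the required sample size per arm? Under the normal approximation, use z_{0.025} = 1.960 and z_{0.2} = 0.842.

For two independent groups with equal n: n = 2·((z_{α/2} + z_β) / d)².
z_{α/2} + z_β = 1.960 + 0.842 = 2.802.
n = 2 × (2.802 / 0.48)² = 2 × 5.838² = 2 × 34.08 = 68.2.
Round up to the next whole participant.

n = 69 per group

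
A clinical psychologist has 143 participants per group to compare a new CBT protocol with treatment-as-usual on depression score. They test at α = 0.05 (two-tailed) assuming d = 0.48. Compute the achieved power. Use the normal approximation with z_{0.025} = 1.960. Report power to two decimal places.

For two equal groups, power = Φ(d·√(n/2) − z_{α/2}).
d·√(n/2) = 0.48 × √(143/2) = 0.48 × 8.456 = 4.059.
z_β = 4.059 − 1.960 = 2.099.
Power = Φ(2.099) = 0.982.

power ≈ 0.98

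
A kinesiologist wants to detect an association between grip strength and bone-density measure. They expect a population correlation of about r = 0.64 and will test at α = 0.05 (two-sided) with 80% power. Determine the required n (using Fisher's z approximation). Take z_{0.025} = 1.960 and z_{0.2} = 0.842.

Fisher's z: C = ½·ln((1+r)/(1−r)) = ½·ln(4.5556) = 0.7582.
n = ((z_{α/2} + z_β)/C)² + 3.
(1.960 + 0.842) / 0.7582 = 2.802 / 0.7582 = 3.696.
n = 3.696² + 3 = 13.66 + 3 = 16.7.
Round up.

n = 17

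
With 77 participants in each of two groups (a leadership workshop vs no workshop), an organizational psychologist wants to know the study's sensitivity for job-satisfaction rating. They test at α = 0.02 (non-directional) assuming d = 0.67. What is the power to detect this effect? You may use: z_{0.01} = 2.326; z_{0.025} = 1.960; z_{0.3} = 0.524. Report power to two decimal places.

power ≈ 0.97

For two equal groups, power = Φ(d·√(n/2) − z_{α/2}).
d·√(n/2) = 0.67 × √(77/2) = 0.67 × 6.205 = 4.157.
z_β = 4.157 − 2.326 = 1.831.
Power = Φ(1.831) = 0.966.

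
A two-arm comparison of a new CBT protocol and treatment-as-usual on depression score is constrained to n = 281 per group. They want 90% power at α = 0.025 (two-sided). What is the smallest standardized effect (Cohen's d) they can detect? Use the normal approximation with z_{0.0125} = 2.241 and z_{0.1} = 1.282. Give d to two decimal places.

d_min ≈ 0.30

For two independent groups of n = 281 each: d_min = (z_{α/2} + z_β)·√(2/n).
z-sum = 2.241 + 1.282 = 3.523.
d_min = 3.523 × √(2/281) = 3.523 × 0.0844 = 0.297.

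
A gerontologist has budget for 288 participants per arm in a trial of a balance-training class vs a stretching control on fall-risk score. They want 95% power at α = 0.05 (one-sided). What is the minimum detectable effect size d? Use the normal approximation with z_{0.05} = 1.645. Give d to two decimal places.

For two independent groups of n = 288 each: d_min = (z_{α} + z_β)·√(2/n).
z-sum = 1.645 + 1.645 = 3.290.
d_min = 3.290 × √(2/288) = 3.290 × 0.0833 = 0.274.

d_min ≈ 0.27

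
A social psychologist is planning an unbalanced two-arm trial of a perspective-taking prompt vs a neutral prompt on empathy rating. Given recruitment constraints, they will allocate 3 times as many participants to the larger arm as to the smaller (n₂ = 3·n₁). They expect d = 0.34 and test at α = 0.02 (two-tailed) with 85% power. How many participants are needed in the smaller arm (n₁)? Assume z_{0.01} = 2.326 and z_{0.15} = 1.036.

n₁ = 131

With allocation ratio k = n₂/n₁ = 3, Var(x̄₁−x̄₂) = σ²(1/n₁ + 1/(k·n₁)) = σ²·(k+1)/(k·n₁).
So n₁ = (1 + 1/k)·((z_{α/2} + z_β)/d)² = 1.333 × (3.362/0.34)².
n₁ = 1.333 × 97.78 = 130.4.
Round up: n₁ = 131, giving n₂ = 3 × 131 = 393.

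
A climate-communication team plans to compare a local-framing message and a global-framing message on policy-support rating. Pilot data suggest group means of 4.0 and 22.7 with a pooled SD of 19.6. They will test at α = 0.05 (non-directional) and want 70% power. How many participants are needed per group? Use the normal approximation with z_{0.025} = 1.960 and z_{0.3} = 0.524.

Cohen's d = |M₁ − M₂| / SD_pooled = |4.0 − 22.7| / 19.6 = 18.7 / 19.6 = 0.954.
For two independent groups with equal n: n = 2·((z_{α/2} + z_β) / d)².
z_{α/2} + z_β = 1.960 + 0.524 = 2.484.
n = 2 × (2.484 / 0.954)² = 2 × 2.604² = 2 × 6.78 = 13.6.
Round up to the next whole participant.

n = 14 per group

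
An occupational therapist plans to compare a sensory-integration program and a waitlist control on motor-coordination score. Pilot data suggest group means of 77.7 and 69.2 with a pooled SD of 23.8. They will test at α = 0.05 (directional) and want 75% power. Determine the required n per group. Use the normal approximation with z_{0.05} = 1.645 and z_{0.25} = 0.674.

Cohen's d = |M₁ − M₂| / SD_pooled = |77.7 − 69.2| / 23.8 = 8.5 / 23.8 = 0.357.
For two independent groups with equal n: n = 2·((z_{α} + z_β) / d)².
z_{α} + z_β = 1.645 + 0.674 = 2.319.
n = 2 × (2.319 / 0.357)² = 2 × 6.496² = 2 × 42.20 = 84.4.
Round up to the next whole participant.

n = 85 per group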